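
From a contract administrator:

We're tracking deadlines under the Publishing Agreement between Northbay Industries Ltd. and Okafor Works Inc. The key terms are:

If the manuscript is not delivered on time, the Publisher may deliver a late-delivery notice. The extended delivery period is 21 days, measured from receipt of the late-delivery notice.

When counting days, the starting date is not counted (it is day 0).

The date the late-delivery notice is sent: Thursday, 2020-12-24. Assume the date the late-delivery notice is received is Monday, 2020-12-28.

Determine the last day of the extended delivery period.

2021-01-18

The last day of the extended delivery period: 21 calendar days after 2020-12-28 is 2021-01-18.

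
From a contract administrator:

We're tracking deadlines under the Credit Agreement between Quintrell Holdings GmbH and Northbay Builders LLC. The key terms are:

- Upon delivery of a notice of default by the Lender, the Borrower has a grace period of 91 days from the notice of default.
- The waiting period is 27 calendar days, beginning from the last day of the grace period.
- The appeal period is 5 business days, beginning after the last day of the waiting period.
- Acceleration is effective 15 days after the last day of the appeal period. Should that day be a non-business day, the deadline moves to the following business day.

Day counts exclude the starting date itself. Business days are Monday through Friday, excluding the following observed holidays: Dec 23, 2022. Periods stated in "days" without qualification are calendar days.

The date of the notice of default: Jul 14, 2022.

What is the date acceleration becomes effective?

The last day of the grace period: 91 calendar days after Jul 14, 2022 is Oct 13, 2022.
The last day of the waiting period: 27 calendar days after Oct 13, 2022 is Nov 9, 2022.
The last day of the appeal period: 5 business days after Wednesday, Nov 9, 2022, skipping weekends — Nov 10, Nov 11, Nov 14, Nov 15, Nov 16 — lands on Wednesday, Nov 16, 2022.
The date acceleration becomes effective: 15 calendar days after Nov 16, 2022 is Dec 1, 2022. Dec 1, 2022 is a Thursday and is not a listed holiday, so no roll-forward applies.

Dec 1, 2022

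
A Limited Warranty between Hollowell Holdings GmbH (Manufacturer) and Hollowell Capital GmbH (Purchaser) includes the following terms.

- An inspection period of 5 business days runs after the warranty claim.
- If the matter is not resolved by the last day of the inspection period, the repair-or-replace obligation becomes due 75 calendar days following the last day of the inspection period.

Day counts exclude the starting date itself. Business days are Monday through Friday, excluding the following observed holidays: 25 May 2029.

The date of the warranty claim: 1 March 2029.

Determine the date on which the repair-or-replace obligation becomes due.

22 May 2029

The last day of the inspection period: counting 5 business days from Thursday, 1 March 2029 (Mar 2, Mar 5, Mar 6, Mar 7, Mar 8, skipping weekends) reaches Thursday, 8 March 2029.
Adding 75 calendar days to 8 March 2029 gives 22 May 2029, which is the date on which the repair-or-replace obligation becomes due.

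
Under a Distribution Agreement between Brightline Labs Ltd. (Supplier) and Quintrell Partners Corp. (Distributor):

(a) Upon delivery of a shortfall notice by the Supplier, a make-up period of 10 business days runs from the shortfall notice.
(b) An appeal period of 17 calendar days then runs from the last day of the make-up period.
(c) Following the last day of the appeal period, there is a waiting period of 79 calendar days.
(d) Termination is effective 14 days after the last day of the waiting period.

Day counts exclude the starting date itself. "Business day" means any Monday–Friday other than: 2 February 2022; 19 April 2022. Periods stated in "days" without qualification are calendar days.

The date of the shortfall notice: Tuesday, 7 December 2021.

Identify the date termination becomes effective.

The last day of the make-up period: 10 business days after Tuesday, 7 December 2021, skipping weekends — Dec 8, Dec 9, Dec 10, Dec 13, Dec 14, Dec 15, Dec 16, Dec 17, Dec 20, Dec 21 — lands on Tuesday, 21 December 2021.
The last day of the appeal period: 17 calendar days after 21 December 2021 is 7 January 2022.
Adding 79 calendar days to 7 January 2022 gives 27 March 2022, which is the last day of the waiting period.
The date termination becomes effective: 27 March 2022 + 14 days = 10 April 2022.

10 April 2022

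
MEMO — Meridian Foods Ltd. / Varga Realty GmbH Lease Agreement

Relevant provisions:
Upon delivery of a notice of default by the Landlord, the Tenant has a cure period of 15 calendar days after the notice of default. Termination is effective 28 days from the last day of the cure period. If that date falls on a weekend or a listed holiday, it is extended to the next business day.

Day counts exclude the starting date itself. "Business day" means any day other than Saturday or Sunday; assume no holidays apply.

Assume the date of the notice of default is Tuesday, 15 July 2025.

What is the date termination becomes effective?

27 August 2025

The last day of the cure period: 15 July 2025 + 15 days = 30 July 2025.
The date termination becomes effective: 28 calendar days after 30 July 2025 is 27 August 2025. 27 August 2025 is a Wednesday, so no roll-forward applies.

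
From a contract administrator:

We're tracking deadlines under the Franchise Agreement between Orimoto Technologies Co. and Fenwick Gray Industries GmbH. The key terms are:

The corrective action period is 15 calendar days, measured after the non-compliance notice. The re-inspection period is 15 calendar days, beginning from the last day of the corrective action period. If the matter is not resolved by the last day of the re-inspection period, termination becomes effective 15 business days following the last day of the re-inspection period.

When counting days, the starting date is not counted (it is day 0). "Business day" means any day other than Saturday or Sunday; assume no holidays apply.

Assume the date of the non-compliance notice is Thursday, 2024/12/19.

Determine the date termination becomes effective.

Adding 15 calendar days to 2024/12/19 gives 2025/01/03, which is the last day of the corrective action period.
The last day of the re-inspection period: 2025/01/03 + 15 days = 2025/01/18.
The date termination becomes effective: counting 15 business days from Saturday, 2025/01/18 (Jan 20, Jan 21, Jan 22, Jan 23, …, Feb 5, Feb 6, Feb 7, skipping weekends) reaches Friday, 2025/02/07.

2025/02/07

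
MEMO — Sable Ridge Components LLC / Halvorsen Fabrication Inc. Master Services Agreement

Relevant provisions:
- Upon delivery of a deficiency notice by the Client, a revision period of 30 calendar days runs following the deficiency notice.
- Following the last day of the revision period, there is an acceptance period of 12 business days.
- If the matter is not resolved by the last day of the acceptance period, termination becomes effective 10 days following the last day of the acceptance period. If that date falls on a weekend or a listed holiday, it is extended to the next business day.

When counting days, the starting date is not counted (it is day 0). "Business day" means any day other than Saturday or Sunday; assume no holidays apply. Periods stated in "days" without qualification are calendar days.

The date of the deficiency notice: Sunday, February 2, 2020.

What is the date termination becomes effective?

Adding 30 calendar days to February 2, 2020 gives March 3, 2020, which is the last day of the revision period.
From Tuesday, March 3, 2020, 12 business days (Mar 4, Mar 5, Mar 6, Mar 9, …, Mar 17, Mar 18, Mar 19, skipping weekends) brings us to Thursday, March 19, 2020, which is the last day of the acceptance period.
Adding 10 calendar days to March 19, 2020 gives March 29, 2020, which is the date termination becomes effective. That falls on a Sunday, so it rolls to the next business day, Monday, March 30, 2020.

March 30, 2020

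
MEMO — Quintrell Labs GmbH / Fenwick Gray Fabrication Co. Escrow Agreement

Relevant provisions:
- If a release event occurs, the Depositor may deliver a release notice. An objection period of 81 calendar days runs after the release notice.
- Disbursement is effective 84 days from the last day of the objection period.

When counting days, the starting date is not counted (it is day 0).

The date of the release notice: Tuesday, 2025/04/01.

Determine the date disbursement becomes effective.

2025/09/13

The last day of the objection period: 2025/04/01 + 81 days = 2025/06/21.
The date disbursement becomes effective: 84 calendar days after 2025/06/21 is 2025/09/13.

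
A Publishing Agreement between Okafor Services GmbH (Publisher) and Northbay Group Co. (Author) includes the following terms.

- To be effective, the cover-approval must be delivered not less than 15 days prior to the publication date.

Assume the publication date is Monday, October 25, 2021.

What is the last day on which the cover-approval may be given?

October 10, 2021

Counting back 15 calendar days from October 25, 2021 gives October 10, 2021.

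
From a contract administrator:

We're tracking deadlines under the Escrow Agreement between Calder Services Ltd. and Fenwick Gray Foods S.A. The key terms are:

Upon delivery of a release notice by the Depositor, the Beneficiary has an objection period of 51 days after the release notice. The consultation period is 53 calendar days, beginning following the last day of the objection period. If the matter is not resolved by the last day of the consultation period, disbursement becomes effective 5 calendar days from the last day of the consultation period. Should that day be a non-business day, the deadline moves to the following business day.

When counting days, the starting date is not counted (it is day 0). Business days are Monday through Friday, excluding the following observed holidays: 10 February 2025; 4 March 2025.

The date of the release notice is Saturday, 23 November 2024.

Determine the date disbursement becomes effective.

Adding 51 calendar days to 23 November 2024 gives 13 January 2025, which is the last day of the objection period.
The last day of the consultation period: 13 January 2025 + 53 days = 7 March 2025.
The date disbursement becomes effective: 5 calendar days after 7 March 2025 is 12 March 2025. 12 March 2025 is a Wednesday and is not a listed holiday, so no roll-forward applies.

12 March 2025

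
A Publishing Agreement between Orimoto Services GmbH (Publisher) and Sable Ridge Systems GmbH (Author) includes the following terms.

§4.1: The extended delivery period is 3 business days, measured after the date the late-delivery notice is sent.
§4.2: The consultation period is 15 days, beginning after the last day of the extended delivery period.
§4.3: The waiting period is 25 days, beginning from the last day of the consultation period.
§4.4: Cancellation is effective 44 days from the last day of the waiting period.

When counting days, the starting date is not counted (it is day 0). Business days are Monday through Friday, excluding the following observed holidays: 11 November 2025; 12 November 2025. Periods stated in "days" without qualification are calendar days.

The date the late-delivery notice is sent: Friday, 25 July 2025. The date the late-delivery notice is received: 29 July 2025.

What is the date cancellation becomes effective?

22 October 2025

From Friday, 25 July 2025, 3 business days (Jul 28, Jul 29, Jul 30, skipping weekends) brings us to Wednesday, 30 July 2025, which is the last day of the extended delivery period.
Adding 15 calendar days to 30 July 2025 gives 14 August 2025, which is the last day of the consultation period.
The last day of the waiting period: 25 calendar days after 14 August 2025 is 8 September 2025.
The date cancellation becomes effective: 8 September 2025 + 44 days = 22 October 2025.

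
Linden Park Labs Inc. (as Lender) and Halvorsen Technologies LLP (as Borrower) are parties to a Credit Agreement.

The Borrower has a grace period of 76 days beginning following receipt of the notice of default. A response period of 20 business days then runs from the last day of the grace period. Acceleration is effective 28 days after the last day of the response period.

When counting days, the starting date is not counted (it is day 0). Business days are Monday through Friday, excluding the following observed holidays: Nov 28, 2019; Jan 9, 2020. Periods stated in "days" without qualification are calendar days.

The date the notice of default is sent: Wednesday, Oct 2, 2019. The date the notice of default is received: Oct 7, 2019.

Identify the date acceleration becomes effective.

Adding 76 calendar days to Oct 7, 2019 gives Dec 22, 2019, which is the last day of the grace period.
From Sunday, Dec 22, 2019, 20 business days (Dec 23, Dec 24, Dec 25, Dec 26, …, Jan 16, Jan 17, Jan 20, skipping weekends and the listed holiday on Jan 9) brings us to Monday, Jan 20, 2020, which is the last day of the response period.
The date acceleration becomes effective: 28 calendar days after Jan 20, 2020 is Feb 17, 2020.

Feb 17, 2020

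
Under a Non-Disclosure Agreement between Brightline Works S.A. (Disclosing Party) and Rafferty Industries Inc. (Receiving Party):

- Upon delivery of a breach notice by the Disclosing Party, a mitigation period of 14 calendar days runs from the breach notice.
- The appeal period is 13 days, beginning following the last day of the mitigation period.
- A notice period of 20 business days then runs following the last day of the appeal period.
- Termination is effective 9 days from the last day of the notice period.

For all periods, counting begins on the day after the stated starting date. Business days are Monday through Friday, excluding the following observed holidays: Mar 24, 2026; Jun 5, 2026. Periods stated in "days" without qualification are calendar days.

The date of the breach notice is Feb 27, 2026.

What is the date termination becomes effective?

The last day of the mitigation period: Feb 27, 2026 + 14 days = Mar 13, 2026.
Adding 13 calendar days to Mar 13, 2026 gives Mar 26, 2026, which is the last day of the appeal period.
The last day of the notice period: 20 business days after Thursday, Mar 26, 2026, skipping weekends — Mar 27, Mar 30, Mar 31, Apr 1, …, Apr 21, Apr 22, Apr 23 — lands on Thursday, Apr 23, 2026.
The date termination becomes effective: 9 calendar days after Apr 23, 2026 is May 2, 2026.

May 2, 2026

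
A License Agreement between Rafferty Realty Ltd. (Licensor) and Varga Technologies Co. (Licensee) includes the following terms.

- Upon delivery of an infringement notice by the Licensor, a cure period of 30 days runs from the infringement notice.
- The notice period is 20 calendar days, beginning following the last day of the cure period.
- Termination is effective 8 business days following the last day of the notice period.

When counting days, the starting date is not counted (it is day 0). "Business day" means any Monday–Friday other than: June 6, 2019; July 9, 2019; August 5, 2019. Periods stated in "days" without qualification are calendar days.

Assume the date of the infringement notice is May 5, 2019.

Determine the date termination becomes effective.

July 4, 2019

Adding 30 calendar days to May 5, 2019 gives June 4, 2019, which is the last day of the cure period.
The last day of the notice period: 20 calendar days after June 4, 2019 is June 24, 2019.
The date termination becomes effective: 8 business days after Monday, June 24, 2019, skipping weekends — Jun 25, Jun 26, Jun 27, Jun 28, Jul 1, Jul 2, Jul 3, Jul 4 — lands on Thursday, July 4, 2019.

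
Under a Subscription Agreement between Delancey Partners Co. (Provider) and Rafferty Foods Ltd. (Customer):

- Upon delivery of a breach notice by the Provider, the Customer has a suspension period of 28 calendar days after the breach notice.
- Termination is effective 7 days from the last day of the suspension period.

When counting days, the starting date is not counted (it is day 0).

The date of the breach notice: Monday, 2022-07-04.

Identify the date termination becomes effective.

2022-08-08

The last day of the suspension period: 28 calendar days after 2022-07-04 is 2022-08-01.
The date termination becomes effective: 2022-08-01 + 7 days = 2022-08-08.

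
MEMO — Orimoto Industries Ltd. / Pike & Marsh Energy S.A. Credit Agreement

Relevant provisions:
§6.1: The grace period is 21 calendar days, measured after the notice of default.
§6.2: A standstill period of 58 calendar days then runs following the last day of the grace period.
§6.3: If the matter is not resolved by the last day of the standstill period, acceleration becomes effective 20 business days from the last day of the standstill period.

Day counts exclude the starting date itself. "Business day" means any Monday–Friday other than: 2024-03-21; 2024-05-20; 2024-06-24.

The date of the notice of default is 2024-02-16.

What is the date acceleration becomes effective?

2024-06-03

The last day of the grace period: 21 calendar days after 2024-02-16 is 2024-03-08.
Adding 58 calendar days to 2024-03-08 gives 2024-05-05, which is the last day of the standstill period.
The date acceleration becomes effective: counting 20 business days from Sunday, 2024-05-05 (May 6, May 7, May 8, May 9, …, May 30, May 31, Jun 3, skipping weekends and the listed holiday on May 20) reaches Monday, 2024-06-03.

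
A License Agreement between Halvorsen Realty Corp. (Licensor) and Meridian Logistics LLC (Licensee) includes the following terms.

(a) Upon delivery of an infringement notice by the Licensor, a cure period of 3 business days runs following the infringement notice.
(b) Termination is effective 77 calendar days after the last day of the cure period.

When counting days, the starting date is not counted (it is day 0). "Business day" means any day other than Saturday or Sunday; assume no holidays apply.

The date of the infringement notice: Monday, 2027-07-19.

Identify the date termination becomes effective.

2027-10-07

The last day of the cure period: counting 3 business days from Monday, 2027-07-19 (Jul 20, Jul 21, Jul 22, skipping weekends) reaches Thursday, 2027-07-22.
The date termination becomes effective: 2027-07-22 + 77 days = 2027-10-07.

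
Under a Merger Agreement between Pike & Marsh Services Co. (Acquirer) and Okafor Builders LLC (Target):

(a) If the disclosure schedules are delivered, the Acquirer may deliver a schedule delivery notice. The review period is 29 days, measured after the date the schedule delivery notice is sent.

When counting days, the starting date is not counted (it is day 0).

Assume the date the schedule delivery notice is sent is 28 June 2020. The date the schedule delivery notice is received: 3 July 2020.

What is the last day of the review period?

Adding 29 calendar days to 28 June 2020 gives 27 July 2020, which is the last day of the review period.

27 July 2020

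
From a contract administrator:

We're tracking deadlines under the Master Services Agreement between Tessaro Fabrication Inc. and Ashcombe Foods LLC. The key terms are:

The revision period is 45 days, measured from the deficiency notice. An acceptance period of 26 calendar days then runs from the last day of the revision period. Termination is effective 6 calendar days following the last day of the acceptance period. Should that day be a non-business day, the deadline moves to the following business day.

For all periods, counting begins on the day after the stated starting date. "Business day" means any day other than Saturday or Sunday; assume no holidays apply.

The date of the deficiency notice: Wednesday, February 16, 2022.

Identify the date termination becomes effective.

May 4, 2022

Adding 45 calendar days to February 16, 2022 gives April 2, 2022, which is the last day of the revision period.
The last day of the acceptance period: April 2, 2022 + 26 days = April 28, 2022.
The date termination becomes effective: April 28, 2022 + 6 days = May 4, 2022. May 4, 2022 is a Wednesday, so no roll-forward applies.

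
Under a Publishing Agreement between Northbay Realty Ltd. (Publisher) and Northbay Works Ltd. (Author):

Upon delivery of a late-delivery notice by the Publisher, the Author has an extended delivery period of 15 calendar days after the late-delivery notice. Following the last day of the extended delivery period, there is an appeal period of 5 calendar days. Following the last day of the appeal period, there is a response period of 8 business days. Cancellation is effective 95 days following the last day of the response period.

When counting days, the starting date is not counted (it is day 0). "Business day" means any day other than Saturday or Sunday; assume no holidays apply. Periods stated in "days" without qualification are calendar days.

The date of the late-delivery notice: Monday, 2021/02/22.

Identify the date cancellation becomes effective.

Adding 15 calendar days to 2021/02/22 gives 2021/03/09, which is the last day of the extended delivery period.
The last day of the appeal period: 2021/03/09 + 5 days = 2021/03/14.
From Sunday, 2021/03/14, 8 business days (Mar 15, Mar 16, Mar 17, Mar 18, Mar 19, Mar 22, Mar 23, Mar 24, skipping weekends) brings us to Wednesday, 2021/03/24, which is the last day of the response period.
Adding 95 calendar days to 2021/03/24 gives 2021/06/27, which is the date cancellation becomes effective.

2021/06/27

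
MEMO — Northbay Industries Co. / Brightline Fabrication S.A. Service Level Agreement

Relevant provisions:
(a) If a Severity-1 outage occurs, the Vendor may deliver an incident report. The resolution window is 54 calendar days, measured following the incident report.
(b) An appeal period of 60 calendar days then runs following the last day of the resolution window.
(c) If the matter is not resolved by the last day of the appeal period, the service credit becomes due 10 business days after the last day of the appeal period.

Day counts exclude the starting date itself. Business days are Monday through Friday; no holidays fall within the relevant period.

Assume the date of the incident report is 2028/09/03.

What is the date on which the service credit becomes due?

The last day of the resolution window: 2028/09/03 + 54 days = 2028/10/27.
Adding 60 calendar days to 2028/10/27 gives 2028/12/26, which is the last day of the appeal period.
The date on which the service credit becomes due: counting 10 business days from Tuesday, 2028/12/26 (Dec 27, Dec 28, Dec 29, Jan 1, Jan 2, Jan 3, Jan 4, Jan 5, Jan 8, Jan 9, skipping weekends) reaches Tuesday, 2029/01/09.

2029/01/09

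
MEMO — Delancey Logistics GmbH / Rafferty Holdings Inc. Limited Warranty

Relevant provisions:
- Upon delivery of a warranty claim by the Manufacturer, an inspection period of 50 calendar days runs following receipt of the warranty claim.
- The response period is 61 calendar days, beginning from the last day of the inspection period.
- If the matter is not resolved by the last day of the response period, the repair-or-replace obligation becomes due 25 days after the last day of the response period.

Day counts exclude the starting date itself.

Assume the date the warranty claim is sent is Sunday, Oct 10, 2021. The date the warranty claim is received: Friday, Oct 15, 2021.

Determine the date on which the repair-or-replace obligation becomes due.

Adding 50 calendar days to Oct 15, 2021 gives Dec 4, 2021, which is the last day of the inspection period.
Adding 61 calendar days to Dec 4, 2021 gives Feb 3, 2022, which is the last day of the response period.
The date on which the repair-or-replace obligation becomes due: Feb 3, 2022 + 25 days = Feb 28, 2022.

Feb 28, 2022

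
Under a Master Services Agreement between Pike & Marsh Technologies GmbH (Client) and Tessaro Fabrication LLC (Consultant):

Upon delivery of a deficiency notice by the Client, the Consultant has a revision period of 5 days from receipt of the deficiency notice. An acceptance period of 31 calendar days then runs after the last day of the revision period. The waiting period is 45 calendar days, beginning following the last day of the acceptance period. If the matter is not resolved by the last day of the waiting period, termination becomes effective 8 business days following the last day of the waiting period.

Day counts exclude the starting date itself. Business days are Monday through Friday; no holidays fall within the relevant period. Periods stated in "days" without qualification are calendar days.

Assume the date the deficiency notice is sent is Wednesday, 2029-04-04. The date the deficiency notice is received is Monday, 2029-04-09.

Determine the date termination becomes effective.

2029-07-11

The last day of the revision period: 2029-04-09 + 5 days = 2029-04-14.
Adding 31 calendar days to 2029-04-14 gives 2029-05-15, which is the last day of the acceptance period.
The last day of the waiting period: 2029-05-15 + 45 days = 2029-06-29.
From Friday, 2029-06-29, 8 business days (Jul 2, Jul 3, Jul 4, Jul 5, Jul 6, Jul 9, Jul 10, Jul 11, skipping weekends) brings us to Wednesday, 2029-07-11, which is the date termination becomes effective.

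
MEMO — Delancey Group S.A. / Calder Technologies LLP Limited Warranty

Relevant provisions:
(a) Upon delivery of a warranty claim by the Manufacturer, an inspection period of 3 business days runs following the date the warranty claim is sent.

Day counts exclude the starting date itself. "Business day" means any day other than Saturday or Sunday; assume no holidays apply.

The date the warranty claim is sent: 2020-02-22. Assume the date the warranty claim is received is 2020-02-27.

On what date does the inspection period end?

2020-02-26

From Saturday, 2020-02-22, 3 business days (Feb 24, Feb 25, Feb 26, skipping weekends) brings us to Wednesday, 2020-02-26, which is the last day of the inspection period.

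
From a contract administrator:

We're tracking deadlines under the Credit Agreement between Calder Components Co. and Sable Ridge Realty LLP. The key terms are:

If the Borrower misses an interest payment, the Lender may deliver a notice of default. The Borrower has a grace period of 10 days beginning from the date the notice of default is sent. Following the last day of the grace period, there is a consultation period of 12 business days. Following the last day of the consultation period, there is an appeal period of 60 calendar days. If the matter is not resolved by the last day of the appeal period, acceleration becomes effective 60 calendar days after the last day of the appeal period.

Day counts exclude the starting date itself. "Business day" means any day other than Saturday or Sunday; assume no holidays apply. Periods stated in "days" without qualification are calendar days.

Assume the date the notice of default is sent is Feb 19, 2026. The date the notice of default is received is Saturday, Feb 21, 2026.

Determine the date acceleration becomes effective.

Jul 15, 2026

The last day of the grace period: Feb 19, 2026 + 10 days = Mar 1, 2026.
The last day of the consultation period: 12 business days after Sunday, Mar 1, 2026, skipping weekends — Mar 2, Mar 3, Mar 4, Mar 5, …, Mar 13, Mar 16, Mar 17 — lands on Tuesday, Mar 17, 2026.
The last day of the appeal period: Mar 17, 2026 + 60 days = May 16, 2026.
Adding 60 calendar days to May 16, 2026 gives Jul 15, 2026, which is the date acceleration becomes effective.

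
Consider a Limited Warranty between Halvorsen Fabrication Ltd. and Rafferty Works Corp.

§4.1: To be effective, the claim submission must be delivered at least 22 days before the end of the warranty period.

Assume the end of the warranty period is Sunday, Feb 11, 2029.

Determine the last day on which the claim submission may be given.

Counting back 22 calendar days from Feb 11, 2029 gives Jan 20, 2029.

Jan 20, 2029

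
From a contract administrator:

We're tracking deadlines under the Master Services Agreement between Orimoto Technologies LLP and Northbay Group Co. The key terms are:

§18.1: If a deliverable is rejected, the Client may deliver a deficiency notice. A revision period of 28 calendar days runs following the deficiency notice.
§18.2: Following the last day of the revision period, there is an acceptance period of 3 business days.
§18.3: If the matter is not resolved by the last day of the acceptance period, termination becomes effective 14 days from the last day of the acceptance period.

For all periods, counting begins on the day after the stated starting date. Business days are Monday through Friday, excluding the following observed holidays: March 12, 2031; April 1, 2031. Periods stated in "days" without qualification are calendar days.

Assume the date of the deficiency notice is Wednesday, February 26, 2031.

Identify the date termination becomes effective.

The last day of the revision period: 28 calendar days after February 26, 2031 is March 26, 2031.
The last day of the acceptance period: counting 3 business days from Wednesday, March 26, 2031 (Mar 27, Mar 28, Mar 31, skipping weekends) reaches Monday, March 31, 2031.
Adding 14 calendar days to March 31, 2031 gives April 14, 2031, which is the date termination becomes effective.

April 14, 2031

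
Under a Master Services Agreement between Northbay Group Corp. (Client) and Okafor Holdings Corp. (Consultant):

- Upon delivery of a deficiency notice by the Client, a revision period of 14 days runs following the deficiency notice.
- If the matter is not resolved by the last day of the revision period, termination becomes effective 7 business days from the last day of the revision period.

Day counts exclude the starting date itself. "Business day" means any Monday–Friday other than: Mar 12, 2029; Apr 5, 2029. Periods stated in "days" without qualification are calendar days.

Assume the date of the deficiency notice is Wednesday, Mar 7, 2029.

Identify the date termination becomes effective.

Mar 30, 2029

The last day of the revision period: 14 calendar days after Mar 7, 2029 is Mar 21, 2029.
The date termination becomes effective: 7 business days after Wednesday, Mar 21, 2029, skipping weekends — Mar 22, Mar 23, Mar 26, Mar 27, Mar 28, Mar 29, Mar 30 — lands on Friday, Mar 30, 2029.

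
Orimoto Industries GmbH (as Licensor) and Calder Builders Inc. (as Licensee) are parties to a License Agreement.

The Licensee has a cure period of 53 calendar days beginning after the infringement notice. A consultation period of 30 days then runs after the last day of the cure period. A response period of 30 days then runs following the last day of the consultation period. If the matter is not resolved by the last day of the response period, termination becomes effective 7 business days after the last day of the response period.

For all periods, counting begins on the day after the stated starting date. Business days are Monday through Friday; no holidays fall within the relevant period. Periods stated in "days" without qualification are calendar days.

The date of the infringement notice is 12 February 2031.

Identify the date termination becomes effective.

16 June 2031

Adding 53 calendar days to 12 February 2031 gives 6 April 2031, which is the last day of the cure period.
The last day of the consultation period: 30 calendar days after 6 April 2031 is 6 May 2031.
The last day of the response period: 30 calendar days after 6 May 2031 is 5 June 2031.
From Thursday, 5 June 2031, 7 business days (Jun 6, Jun 9, Jun 10, Jun 11, Jun 12, Jun 13, Jun 16, skipping weekends) brings us to Monday, 16 June 2031, which is the date termination becomes effective.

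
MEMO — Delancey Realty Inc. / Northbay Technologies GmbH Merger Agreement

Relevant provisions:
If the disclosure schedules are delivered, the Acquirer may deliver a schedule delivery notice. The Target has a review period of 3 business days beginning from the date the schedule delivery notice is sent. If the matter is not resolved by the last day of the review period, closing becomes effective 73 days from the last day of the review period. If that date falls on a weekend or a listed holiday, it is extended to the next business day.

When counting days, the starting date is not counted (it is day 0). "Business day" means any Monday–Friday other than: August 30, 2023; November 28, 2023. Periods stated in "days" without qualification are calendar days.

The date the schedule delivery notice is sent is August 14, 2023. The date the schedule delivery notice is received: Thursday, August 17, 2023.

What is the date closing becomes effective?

The last day of the review period: counting 3 business days from Monday, August 14, 2023 (Aug 15, Aug 16, Aug 17, skipping weekends) reaches Thursday, August 17, 2023.
The date closing becomes effective: August 17, 2023 + 73 days = October 29, 2023. That falls on a Sunday, so it rolls to the next business day, Monday, October 30, 2023.

October 30, 2023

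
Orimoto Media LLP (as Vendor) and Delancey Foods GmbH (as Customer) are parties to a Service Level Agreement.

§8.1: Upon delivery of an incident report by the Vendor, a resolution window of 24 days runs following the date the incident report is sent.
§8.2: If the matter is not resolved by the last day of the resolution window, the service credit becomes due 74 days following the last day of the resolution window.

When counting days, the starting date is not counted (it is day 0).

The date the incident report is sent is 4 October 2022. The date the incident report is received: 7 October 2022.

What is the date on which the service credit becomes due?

10 January 2023

The last day of the resolution window: 4 October 2022 + 24 days = 28 October 2022.
The date on which the service credit becomes due: 28 October 2022 + 74 days = 10 January 2023.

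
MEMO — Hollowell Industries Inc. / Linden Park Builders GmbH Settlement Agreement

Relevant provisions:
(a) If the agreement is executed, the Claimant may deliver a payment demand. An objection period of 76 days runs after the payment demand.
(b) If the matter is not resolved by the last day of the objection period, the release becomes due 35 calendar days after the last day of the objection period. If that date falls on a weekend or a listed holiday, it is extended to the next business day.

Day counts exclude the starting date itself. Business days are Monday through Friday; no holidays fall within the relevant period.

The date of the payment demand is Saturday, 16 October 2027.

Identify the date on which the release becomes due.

The last day of the objection period: 16 October 2027 + 76 days = 31 December 2027.
Adding 35 calendar days to 31 December 2027 gives 4 February 2028, which is the date on which the release becomes due. 4 February 2028 is a Friday, so no roll-forward applies.

4 February 2028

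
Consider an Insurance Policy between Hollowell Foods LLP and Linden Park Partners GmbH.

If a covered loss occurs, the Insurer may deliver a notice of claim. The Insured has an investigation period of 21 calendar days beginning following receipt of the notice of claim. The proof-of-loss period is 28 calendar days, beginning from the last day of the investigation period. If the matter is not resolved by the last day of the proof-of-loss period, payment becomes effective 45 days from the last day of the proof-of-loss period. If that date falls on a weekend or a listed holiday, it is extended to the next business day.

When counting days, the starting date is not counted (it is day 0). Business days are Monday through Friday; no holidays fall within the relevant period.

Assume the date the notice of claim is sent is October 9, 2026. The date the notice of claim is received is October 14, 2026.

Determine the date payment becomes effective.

The last day of the investigation period: 21 calendar days after October 14, 2026 is November 4, 2026.
The last day of the proof-of-loss period: 28 calendar days after November 4, 2026 is December 2, 2026.
The date payment becomes effective: 45 calendar days after December 2, 2026 is January 16, 2027. That falls on a Saturday, so it rolls to the next business day, Monday, January 18, 2027.

January 18, 2027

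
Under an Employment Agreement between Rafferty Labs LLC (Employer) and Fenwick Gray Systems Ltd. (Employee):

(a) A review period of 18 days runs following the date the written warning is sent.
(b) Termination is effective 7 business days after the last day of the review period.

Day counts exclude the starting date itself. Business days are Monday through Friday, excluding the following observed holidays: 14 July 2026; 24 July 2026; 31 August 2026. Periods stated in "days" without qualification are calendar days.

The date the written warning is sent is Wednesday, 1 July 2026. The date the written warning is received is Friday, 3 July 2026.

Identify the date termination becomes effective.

The last day of the review period: 18 calendar days after 1 July 2026 is 19 July 2026.
The date termination becomes effective: 7 business days after Sunday, 19 July 2026, skipping weekends and the listed holiday on Jul 24 — Jul 20, Jul 21, Jul 22, Jul 23, Jul 27, Jul 28, Jul 29 — lands on Wednesday, 29 July 2026.

29 July 2026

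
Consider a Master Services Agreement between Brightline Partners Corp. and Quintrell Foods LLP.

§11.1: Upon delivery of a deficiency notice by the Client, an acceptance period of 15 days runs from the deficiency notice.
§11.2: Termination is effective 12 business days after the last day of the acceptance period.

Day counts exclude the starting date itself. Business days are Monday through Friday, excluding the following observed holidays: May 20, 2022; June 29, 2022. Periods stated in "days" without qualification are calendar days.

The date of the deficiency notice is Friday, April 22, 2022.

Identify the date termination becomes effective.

May 25, 2022

The last day of the acceptance period: 15 calendar days after April 22, 2022 is May 7, 2022.
From Saturday, May 7, 2022, 12 business days (May 9, May 10, May 11, May 12, …, May 23, May 24, May 25, skipping weekends and the listed holiday on May 20) brings us to Wednesday, May 25, 2022, which is the date termination becomes effective.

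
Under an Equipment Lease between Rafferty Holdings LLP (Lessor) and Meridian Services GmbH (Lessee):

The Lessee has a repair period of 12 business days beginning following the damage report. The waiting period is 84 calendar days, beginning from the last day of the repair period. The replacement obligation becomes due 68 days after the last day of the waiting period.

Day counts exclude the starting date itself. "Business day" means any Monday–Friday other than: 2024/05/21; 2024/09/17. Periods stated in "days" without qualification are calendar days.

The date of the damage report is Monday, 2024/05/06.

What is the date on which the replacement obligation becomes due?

From Monday, 2024/05/06, 12 business days (May 7, May 8, May 9, May 10, …, May 20, May 22, May 23, skipping weekends and the listed holiday on May 21) brings us to Thursday, 2024/05/23, which is the last day of the repair period.
The last day of the waiting period: 2024/05/23 + 84 days = 2024/08/15.
The date on which the replacement obligation becomes due: 2024/08/15 + 68 days = 2024/10/22.

2024/10/22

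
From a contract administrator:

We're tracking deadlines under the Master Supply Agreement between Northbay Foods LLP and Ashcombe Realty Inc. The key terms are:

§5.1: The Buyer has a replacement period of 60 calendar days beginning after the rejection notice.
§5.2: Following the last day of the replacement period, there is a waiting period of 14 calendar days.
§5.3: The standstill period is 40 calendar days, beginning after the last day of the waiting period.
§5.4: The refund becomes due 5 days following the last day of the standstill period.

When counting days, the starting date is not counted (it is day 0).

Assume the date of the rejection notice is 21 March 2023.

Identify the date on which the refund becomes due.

The last day of the replacement period: 21 March 2023 + 60 days = 20 May 2023.
Adding 14 calendar days to 20 May 2023 gives 3 June 2023, which is the last day of the waiting period.
Adding 40 calendar days to 3 June 2023 gives 13 July 2023, which is the last day of the standstill period.
The date on which the refund becomes due: 13 July 2023 + 5 days = 18 July 2023.

18 July 2023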